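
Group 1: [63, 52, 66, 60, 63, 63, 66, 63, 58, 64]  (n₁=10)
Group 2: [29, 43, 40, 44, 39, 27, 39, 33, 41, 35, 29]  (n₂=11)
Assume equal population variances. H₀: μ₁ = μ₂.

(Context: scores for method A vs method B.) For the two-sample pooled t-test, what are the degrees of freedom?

degrees of freedom = 19

df = n₁ + n₂ − 2 = 10 + 11 − 2 = 19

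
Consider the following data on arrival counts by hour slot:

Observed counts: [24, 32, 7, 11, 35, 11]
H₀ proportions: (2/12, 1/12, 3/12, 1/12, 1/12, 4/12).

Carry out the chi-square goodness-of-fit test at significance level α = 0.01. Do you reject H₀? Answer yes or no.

reject H₀: yes

n = 120; E_i = n·p_i = [20.00, 10.00, 30.00, 10.00, 10.00, 40.00]
χ² = (24−20.00)²/20.00 + (32−10.00)²/10.00 + (7−30.00)²/30.00 + (11−10.00)²/10.00 + (35−10.00)²/10.00 + (11−40.00)²/40.00 = 150.4583
df = 5
p-value (upper-tail) = 0.00000
At α=0.01: p < α → reject H₀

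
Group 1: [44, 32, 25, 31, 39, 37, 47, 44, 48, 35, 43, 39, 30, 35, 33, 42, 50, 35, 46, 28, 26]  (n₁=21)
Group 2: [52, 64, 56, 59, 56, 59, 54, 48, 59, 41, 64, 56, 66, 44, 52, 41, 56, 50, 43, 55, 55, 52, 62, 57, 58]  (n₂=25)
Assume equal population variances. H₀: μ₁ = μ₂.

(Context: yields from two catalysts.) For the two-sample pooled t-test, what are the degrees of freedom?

df = n₁ + n₂ − 2 = 21 + 25 − 2 = 44

degrees of freedom = 44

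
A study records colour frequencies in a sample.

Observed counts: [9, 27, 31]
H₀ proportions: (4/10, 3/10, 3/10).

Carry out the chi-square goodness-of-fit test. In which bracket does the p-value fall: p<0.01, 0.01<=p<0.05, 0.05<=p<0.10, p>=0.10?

n = 67; E_i = n·p_i = [26.80, 20.10, 20.10]
χ² = (9−26.80)²/26.80 + (27−20.10)²/20.10 + (31−20.10)²/20.10 = 20.1020
df = 2
p-value (upper-tail) = 0.00004
→ bracket: p<0.01

p-value bracket: p<0.01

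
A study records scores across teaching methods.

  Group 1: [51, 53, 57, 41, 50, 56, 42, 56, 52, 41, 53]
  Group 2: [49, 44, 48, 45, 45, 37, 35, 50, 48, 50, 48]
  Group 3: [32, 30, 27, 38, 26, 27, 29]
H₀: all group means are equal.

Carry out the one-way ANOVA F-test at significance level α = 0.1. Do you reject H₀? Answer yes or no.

reject H₀: yes

Group means [50.18, 45.36, 29.86], grand mean 43.448
SSB = Σnᵢ(x̄ᵢ−x̄)² = 1832.133; SSW = ΣΣ(x−x̄ᵢ)² = 729.039
MSB = 1832.133/2 = 916.0667; MSW = 729.039/26 = 28.0400
F = MSB/MSW = 32.6700
df = (2, 26)
p-value (upper-tail) = 0.00000
At α=0.1: p < α → reject H₀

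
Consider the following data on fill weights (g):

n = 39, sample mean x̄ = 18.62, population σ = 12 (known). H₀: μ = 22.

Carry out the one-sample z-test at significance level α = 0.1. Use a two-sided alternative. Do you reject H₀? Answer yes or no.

SE = σ/√n = 12/√39 = 1.9215
z = (x̄−μ₀)/SE = (18.62−22)/1.9215 = -1.7590
p-value (two-sided) = 0.07858
At α=0.1: p < α → reject H₀

reject H₀: yes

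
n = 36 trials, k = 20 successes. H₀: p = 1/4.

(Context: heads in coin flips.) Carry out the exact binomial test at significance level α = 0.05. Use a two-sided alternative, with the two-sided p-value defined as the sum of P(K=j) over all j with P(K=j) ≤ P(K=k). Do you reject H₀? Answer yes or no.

Exact binomial: n=36, k=20, p₀=1/4=0.2500
P(X=j) = C(n,j)·p₀^j·(1−p₀)^(n−j); p = Σ P(X=j) over j with P(X=j) ≤ P(X=20)
p-value (two-sided) = 0.00012
At α=0.05: p < α → reject H₀

reject H₀: yes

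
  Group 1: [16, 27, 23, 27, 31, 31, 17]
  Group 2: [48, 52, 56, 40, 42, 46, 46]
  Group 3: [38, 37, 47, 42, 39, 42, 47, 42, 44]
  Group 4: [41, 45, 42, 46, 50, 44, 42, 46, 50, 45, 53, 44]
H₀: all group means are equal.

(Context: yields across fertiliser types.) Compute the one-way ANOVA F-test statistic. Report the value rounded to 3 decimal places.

test statistic = 37.855

Group means [24.57, 47.14, 42.00, 45.67], grand mean 40.800
SSB = Σnᵢ(x̄ᵢ−x̄)² = 2422.362; SSW = ΣΣ(x−x̄ᵢ)² = 661.238
MSB = 2422.362/3 = 807.4540; MSW = 661.238/31 = 21.3303
F = MSB/MSW = 37.8549
df = (3, 31)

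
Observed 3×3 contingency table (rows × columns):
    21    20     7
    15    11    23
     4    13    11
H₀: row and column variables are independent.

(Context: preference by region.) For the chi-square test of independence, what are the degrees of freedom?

df = (r−1)(c−1) = (3−1)·(3−1) = 4

degrees of freedom = 4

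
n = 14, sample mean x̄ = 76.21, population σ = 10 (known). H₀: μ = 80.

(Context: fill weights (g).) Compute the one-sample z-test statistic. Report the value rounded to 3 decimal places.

test statistic = -1.418

SE = σ/√n = 10/√14 = 2.6726
z = (x̄−μ₀)/SE = (76.21−80)/2.6726 = -1.4181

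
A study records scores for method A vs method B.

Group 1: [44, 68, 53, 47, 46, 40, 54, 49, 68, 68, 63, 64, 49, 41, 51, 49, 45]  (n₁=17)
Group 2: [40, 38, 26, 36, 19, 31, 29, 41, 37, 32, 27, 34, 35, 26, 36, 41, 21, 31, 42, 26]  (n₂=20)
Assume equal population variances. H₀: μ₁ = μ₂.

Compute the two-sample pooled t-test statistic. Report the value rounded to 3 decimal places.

x̄₁=52.882, s₁=9.656, n₁=17
x̄₂=32.400, s₂=6.739, n₂=20
s_p² = [16·9.656² + 19·6.739²]/35 = 67.2733
SE = √(s_p²·(1/17+1/20)) = 2.7057
t = (52.882−32.400)/2.7057 = 7.5700
df = 35

test statistic = 7.570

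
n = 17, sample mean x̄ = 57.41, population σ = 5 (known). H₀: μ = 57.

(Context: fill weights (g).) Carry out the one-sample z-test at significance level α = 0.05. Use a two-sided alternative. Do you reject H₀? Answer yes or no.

reject H₀: no

SE = σ/√n = 5/√17 = 1.2127
z = (x̄−μ₀)/SE = (57.41−57)/1.2127 = 0.3381
p-value (two-sided) = 0.73529
At α=0.05: p ≥ α → fail to reject H₀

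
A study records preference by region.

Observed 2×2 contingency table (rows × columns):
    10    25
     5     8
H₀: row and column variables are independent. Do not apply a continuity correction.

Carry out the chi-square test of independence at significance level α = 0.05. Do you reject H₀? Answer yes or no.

Row totals [35, 13], col totals [15, 33], n=48
χ² = (10−10.94)²/10.94 + (25−24.06)²/24.06 + (5−4.06)²/4.06 + (8−8.94)²/8.94 = 0.4316
df = 1
p-value (upper-tail) = 0.51122
At α=0.05: p ≥ α → fail to reject H₀

reject H₀: no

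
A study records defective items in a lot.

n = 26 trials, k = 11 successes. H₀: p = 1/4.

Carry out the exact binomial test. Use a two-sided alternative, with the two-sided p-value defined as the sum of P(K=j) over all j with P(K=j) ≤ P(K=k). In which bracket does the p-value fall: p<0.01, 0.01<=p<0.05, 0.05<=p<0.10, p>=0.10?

p-value bracket: 0.05<=p<0.10

Exact binomial: n=26, k=11, p₀=1/4=0.2500
P(X=j) = C(n,j)·p₀^j·(1−p₀)^(n−j); p = Σ P(X=j) over j with P(X=j) ≤ P(X=11)
p-value (two-sided) = 0.06592
→ bracket: 0.05<=p<0.10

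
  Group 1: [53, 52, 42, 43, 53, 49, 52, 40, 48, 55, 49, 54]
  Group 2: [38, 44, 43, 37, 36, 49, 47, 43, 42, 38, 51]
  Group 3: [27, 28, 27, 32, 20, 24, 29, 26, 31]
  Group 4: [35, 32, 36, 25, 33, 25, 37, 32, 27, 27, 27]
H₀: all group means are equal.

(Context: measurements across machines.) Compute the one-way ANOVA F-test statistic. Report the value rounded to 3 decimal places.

Group means [49.17, 42.55, 27.11, 30.55], grand mean 38.093
SSB = Σnᵢ(x̄ᵢ−x̄)² = 3401.618; SSW = ΣΣ(x−x̄ᵢ)² = 834.010
MSB = 3401.618/3 = 1133.8726; MSW = 834.010/39 = 21.3849
F = MSB/MSW = 53.0222
df = (3, 39)

test statistic = 53.022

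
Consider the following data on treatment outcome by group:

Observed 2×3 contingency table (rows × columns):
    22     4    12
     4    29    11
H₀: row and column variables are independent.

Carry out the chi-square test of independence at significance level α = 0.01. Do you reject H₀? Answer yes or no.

Row totals [38, 44], col totals [26, 33, 23], n=82
χ² = (22−12.05)²/12.05 + (4−15.29)²/15.29 + (12−10.66)²/10.66 + (4−13.95)²/13.95 + (29−17.71)²/17.71 + (11−12.34)²/12.34 = 31.1723
df = 2
p-value (upper-tail) = 0.00000
At α=0.01: p < α → reject H₀

reject H₀: yes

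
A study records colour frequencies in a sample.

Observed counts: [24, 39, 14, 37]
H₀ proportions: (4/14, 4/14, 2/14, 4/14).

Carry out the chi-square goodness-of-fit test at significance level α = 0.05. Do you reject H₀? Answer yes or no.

n = 114; E_i = n·p_i = [32.57, 32.57, 16.29, 32.57]
χ² = (24−32.57)²/32.57 + (39−32.57)²/32.57 + (14−16.29)²/16.29 + (37−32.57)²/32.57 = 4.4474
df = 3
p-value (upper-tail) = 0.21703
At α=0.05: p ≥ α → fail to reject H₀

reject H₀: no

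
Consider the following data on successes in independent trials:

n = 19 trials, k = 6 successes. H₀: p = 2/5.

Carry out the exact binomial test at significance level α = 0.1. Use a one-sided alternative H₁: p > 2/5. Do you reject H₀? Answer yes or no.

Exact binomial: n=19, k=6, p₀=2/5=0.4000
P(X≥6) from Σ C(n,i)·p₀^i·(1−p₀)^(n−i)
p-value (one-sided, H₁ greater) = 0.83708
At α=0.1: p ≥ α → fail to reject H₀

reject H₀: no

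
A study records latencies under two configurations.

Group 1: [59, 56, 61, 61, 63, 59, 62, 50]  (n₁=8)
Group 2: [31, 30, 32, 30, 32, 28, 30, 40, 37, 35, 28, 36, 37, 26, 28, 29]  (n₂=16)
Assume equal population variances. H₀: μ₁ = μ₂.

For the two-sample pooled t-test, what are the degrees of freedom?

df = n₁ + n₂ − 2 = 8 + 16 − 2 = 22

degrees of freedom = 22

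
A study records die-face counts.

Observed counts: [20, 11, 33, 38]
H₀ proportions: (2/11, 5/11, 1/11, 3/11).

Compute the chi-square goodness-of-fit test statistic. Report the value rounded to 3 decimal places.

n = 102; E_i = n·p_i = [18.55, 46.36, 9.27, 27.82]
χ² = (20−18.55)²/18.55 + (11−46.36)²/46.36 + (33−9.27)²/9.27 + (38−27.82)²/27.82 = 91.5281
df = 3

test statistic = 91.528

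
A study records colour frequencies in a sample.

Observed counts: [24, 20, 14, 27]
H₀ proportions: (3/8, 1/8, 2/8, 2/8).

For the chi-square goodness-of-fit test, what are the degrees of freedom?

degrees of freedom = 3

df = k − 1 = 4 − 1 = 3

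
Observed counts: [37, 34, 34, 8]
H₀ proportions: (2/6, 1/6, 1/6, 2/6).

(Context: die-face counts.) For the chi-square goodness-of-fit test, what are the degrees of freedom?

degrees of freedom = 3

df = k − 1 = 4 − 1 = 3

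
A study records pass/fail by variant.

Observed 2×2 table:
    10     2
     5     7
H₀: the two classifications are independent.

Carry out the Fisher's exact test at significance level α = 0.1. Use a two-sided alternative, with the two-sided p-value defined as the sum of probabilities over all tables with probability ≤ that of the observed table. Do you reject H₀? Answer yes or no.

reject H₀: yes

Margins: r₁=12, r₂=12, c₁=15, c₂=9, n=24
p_obs = C(12,10)·C(12,5)/C(24,15); sum pmf over tables with pmf ≤ p_obs
p-value (two-sided) = 0.08938
At α=0.1: p < α → reject H₀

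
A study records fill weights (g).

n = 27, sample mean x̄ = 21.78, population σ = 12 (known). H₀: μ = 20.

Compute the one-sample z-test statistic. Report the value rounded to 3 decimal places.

test statistic = 0.771

SE = σ/√n = 12/√27 = 2.3094
z = (x̄−μ₀)/SE = (21.78−20)/2.3094 = 0.7708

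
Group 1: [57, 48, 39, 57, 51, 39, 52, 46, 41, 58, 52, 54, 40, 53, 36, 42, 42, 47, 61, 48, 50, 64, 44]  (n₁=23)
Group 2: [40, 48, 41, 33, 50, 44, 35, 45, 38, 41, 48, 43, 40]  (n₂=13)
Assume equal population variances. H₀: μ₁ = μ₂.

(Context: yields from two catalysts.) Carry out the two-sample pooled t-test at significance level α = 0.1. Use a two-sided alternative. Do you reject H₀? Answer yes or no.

x̄₁=48.739, s₁=7.665, n₁=23
x̄₂=42.000, s₂=5.050, n₂=13
s_p² = [22·7.665² + 12·5.050²]/34 = 47.0128
SE = √(s_p²·(1/23+1/13)) = 2.3792
t = (48.739−42.000)/2.3792 = 2.8326
df = 34
p-value (two-sided) = 0.00771
At α=0.1: p < α → reject H₀

reject H₀: yes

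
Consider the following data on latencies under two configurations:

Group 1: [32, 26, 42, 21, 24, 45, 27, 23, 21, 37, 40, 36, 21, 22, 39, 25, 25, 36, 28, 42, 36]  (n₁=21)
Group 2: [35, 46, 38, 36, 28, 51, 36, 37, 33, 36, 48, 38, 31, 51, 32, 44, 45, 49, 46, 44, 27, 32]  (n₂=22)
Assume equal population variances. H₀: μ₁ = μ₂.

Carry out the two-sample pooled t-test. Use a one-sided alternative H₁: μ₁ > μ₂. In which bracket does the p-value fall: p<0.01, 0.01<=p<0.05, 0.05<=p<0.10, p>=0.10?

p-value bracket: p>=0.10

x̄₁=30.857, s₁=8.095, n₁=21
x̄₂=39.227, s₂=7.445, n₂=22
s_p² = [20·8.095² + 21·7.445²]/41 = 60.3521
SE = √(s_p²·(1/21+1/22)) = 2.3701
t = (30.857−39.227)/2.3701 = -3.5316
df = 41
p-value (one-sided, H₁ greater) = 0.99948
→ bracket: p>=0.10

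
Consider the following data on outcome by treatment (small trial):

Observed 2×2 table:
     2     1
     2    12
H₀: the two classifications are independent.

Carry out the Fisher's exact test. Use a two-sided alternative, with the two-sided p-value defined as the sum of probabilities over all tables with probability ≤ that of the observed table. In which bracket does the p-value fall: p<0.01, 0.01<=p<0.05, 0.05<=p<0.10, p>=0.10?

p-value bracket: p>=0.10

Margins: r₁=3, r₂=14, c₁=4, c₂=13, n=17
p_obs = C(3,2)·C(14,2)/C(17,4); sum pmf over tables with pmf ≤ p_obs
p-value (two-sided) = 0.12059
→ bracket: p>=0.10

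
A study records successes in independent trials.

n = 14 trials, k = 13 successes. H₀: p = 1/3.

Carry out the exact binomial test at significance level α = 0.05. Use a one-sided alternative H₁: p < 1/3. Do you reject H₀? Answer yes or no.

Exact binomial: n=14, k=13, p₀=1/3=0.3333
P(X≤13) from Σ C(n,i)·p₀^i·(1−p₀)^(n−i)
p-value (one-sided, H₁ less) = 1.00000
At α=0.05: p ≥ α → fail to reject H₀

reject H₀: no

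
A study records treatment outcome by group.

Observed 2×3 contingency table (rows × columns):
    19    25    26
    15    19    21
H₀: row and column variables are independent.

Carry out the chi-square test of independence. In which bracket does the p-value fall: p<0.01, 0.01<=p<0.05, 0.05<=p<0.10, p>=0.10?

p-value bracket: p>=0.10

Row totals [70, 55], col totals [34, 44, 47], n=125
χ² = (19−19.04)²/19.04 + (25−24.64)²/24.64 + (26−26.32)²/26.32 + (15−14.96)²/14.96 + (19−19.36)²/19.36 + (21−20.68)²/20.68 = 0.0210
df = 2
p-value (upper-tail) = 0.98956
→ bracket: p>=0.10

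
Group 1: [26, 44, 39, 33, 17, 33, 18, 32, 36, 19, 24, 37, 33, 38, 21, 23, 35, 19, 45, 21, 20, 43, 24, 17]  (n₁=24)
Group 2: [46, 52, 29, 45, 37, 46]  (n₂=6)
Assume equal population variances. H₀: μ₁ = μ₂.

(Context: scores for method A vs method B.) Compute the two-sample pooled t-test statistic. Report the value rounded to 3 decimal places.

x̄₁=29.042, s₁=9.271, n₁=24
x̄₂=42.500, s₂=8.167, n₂=6
s_p² = [23·9.271² + 5·8.167²]/28 = 82.5164
SE = √(s_p²·(1/24+1/6)) = 4.1462
t = (29.042−42.500)/4.1462 = -3.2460
df = 28

test statistic = -3.246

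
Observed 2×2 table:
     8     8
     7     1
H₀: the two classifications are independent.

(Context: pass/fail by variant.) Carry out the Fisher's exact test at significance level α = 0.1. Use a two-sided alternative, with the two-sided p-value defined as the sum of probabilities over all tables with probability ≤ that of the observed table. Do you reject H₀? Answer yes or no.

reject H₀: no

Margins: r₁=16, r₂=8, c₁=15, c₂=9, n=24
p_obs = C(16,8)·C(8,7)/C(24,15); sum pmf over tables with pmf ≤ p_obs
p-value (two-sided) = 0.17818
At α=0.1: p ≥ α → fail to reject H₀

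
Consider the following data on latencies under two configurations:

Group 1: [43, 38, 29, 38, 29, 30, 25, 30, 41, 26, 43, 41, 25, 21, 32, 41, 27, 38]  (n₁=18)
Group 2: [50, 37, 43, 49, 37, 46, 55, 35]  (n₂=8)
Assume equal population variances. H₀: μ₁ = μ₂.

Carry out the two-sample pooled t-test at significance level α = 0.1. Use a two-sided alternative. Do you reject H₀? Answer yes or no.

reject H₀: yes

x̄₁=33.167, s₁=7.172, n₁=18
x̄₂=44.000, s₂=7.231, n₂=8
s_p² = [17·7.172² + 7·7.231²]/24 = 51.6875
SE = √(s_p²·(1/18+1/8)) = 3.0549
t = (33.167−44.000)/3.0549 = -3.5462
df = 24
p-value (two-sided) = 0.00164
At α=0.1: p < α → reject H₀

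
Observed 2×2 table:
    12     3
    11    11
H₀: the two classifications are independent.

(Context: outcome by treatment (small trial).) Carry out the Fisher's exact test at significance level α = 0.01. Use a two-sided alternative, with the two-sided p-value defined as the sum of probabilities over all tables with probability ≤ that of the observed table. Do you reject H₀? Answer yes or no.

Margins: r₁=15, r₂=22, c₁=23, c₂=14, n=37
p_obs = C(15,12)·C(22,11)/C(37,23); sum pmf over tables with pmf ≤ p_obs
p-value (two-sided) = 0.09049
At α=0.01: p ≥ α → fail to reject H₀

reject H₀: no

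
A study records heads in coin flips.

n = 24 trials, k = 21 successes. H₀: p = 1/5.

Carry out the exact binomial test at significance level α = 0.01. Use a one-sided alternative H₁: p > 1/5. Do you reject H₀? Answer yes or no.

Exact binomial: n=24, k=21, p₀=1/5=0.2000
P(X≥21) from Σ C(n,i)·p₀^i·(1−p₀)^(n−i)
p-value (one-sided, H₁ greater) = 0.00000
At α=0.01: p < α → reject H₀

reject H₀: yes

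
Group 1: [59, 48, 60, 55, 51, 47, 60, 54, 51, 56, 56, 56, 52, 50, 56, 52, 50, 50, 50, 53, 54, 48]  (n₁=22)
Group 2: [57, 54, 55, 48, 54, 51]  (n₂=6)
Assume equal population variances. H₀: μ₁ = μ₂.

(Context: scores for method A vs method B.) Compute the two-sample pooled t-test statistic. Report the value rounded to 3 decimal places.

test statistic = -0.044

x̄₁=53.091, s₁=3.829, n₁=22
x̄₂=53.167, s₂=3.189, n₂=6
s_p² = [21·3.829² + 5·3.189²]/26 = 13.7943
SE = √(s_p²·(1/22+1/6)) = 1.7106
t = (53.091−53.167)/1.7106 = -0.0443
df = 26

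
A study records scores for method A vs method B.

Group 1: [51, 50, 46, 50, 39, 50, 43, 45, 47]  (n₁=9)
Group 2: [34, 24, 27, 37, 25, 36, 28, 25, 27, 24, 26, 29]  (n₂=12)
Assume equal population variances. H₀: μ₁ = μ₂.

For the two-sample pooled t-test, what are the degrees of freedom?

df = n₁ + n₂ − 2 = 9 + 12 − 2 = 19

degrees of freedom = 19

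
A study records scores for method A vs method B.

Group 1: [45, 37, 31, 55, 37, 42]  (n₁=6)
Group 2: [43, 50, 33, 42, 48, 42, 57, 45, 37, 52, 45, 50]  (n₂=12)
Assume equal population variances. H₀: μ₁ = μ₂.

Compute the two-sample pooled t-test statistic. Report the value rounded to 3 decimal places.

test statistic = -1.160

x̄₁=41.167, s₁=8.305, n₁=6
x̄₂=45.333, s₂=6.610, n₂=12
s_p² = [5·8.305² + 11·6.610²]/16 = 51.5937
SE = √(s_p²·(1/6+1/12)) = 3.5914
t = (41.167−45.333)/3.5914 = -1.1602
df = 16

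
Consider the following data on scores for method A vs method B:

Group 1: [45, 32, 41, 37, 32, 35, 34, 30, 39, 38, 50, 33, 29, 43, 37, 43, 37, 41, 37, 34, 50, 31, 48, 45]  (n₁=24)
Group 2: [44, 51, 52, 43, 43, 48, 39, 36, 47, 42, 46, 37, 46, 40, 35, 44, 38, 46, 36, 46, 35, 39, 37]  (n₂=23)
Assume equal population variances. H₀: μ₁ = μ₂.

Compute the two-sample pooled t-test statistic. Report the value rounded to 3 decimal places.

test statistic = -2.285

x̄₁=38.375, s₁=6.212, n₁=24
x̄₂=42.174, s₂=5.105, n₂=23
s_p² = [23·6.212² + 22·5.105²]/45 = 32.4651
SE = √(s_p²·(1/24+1/23)) = 1.6626
t = (38.375−42.174)/1.6626 = -2.2849
df = 45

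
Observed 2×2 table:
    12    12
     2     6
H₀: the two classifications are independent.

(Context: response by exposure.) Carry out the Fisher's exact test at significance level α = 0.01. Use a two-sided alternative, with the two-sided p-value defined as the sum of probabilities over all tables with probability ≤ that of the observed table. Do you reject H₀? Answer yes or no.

Margins: r₁=24, r₂=8, c₁=14, c₂=18, n=32
p_obs = C(24,12)·C(8,2)/C(32,14); sum pmf over tables with pmf ≤ p_obs
p-value (two-sided) = 0.41228
At α=0.01: p ≥ α → fail to reject H₀

reject H₀: no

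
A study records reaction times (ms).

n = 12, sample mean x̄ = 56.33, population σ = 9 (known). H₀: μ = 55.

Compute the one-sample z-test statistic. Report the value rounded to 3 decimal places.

test statistic = 0.512

SE = σ/√n = 9/√12 = 2.5981
z = (x̄−μ₀)/SE = (56.33−55)/2.5981 = 0.5119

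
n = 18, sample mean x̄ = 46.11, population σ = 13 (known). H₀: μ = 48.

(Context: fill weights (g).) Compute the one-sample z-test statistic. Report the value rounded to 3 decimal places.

SE = σ/√n = 13/√18 = 3.0641
z = (x̄−μ₀)/SE = (46.11−48)/3.0641 = -0.6168

test statistic = -0.617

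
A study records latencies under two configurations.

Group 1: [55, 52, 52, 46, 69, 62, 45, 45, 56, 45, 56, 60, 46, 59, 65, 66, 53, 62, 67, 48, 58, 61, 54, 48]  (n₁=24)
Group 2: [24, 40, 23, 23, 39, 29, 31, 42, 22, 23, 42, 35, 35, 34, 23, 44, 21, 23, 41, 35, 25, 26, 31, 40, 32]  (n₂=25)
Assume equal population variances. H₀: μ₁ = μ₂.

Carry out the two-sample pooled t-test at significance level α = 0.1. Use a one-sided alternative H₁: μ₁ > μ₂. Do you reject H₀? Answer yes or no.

reject H₀: yes

x̄₁=55.417, s₁=7.592, n₁=24
x̄₂=31.320, s₂=7.658, n₂=25
s_p² = [23·7.592² + 24·7.658²]/47 = 58.1548
SE = √(s_p²·(1/24+1/25)) = 2.1793
t = (55.417−31.320)/2.1793 = 11.0571
df = 47
p-value (one-sided, H₁ greater) = 0.00000
At α=0.1: p < α → reject H₀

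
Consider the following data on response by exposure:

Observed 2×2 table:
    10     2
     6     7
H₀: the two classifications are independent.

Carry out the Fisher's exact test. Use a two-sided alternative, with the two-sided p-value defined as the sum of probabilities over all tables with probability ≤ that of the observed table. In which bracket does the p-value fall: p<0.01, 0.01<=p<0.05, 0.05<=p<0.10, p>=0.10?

Margins: r₁=12, r₂=13, c₁=16, c₂=9, n=25
p_obs = C(12,10)·C(13,6)/C(25,16); sum pmf over tables with pmf ≤ p_obs
p-value (two-sided) = 0.09684
→ bracket: 0.05<=p<0.10

p-value bracket: 0.05<=p<0.10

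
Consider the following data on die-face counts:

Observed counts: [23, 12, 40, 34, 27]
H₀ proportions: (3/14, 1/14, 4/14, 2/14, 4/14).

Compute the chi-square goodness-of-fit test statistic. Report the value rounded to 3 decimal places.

n = 136; E_i = n·p_i = [29.14, 9.71, 38.86, 19.43, 38.86]
χ² = (23−29.14)²/29.14 + (12−9.71)²/9.71 + (40−38.86)²/38.86 + (34−19.43)²/19.43 + (27−38.86)²/38.86 = 16.4130
df = 4

test statistic = 16.413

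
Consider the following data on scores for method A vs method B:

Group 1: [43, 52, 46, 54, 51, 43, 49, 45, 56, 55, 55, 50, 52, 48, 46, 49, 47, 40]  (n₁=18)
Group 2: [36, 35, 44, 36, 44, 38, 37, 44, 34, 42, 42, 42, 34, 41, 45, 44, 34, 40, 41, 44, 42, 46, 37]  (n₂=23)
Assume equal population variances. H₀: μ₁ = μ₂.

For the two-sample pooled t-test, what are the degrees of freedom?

degrees of freedom = 39

df = n₁ + n₂ − 2 = 18 + 23 − 2 = 39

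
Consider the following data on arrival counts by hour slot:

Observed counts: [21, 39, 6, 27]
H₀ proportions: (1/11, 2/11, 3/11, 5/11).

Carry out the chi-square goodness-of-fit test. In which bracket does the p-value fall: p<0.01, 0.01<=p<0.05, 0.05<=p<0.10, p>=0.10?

p-value bracket: p<0.01

n = 93; E_i = n·p_i = [8.45, 16.91, 25.36, 42.27]
χ² = (21−8.45)²/8.45 + (39−16.91)²/16.91 + (6−25.36)²/25.36 + (27−42.27)²/42.27 = 67.7774
df = 3
p-value (upper-tail) = 0.00000
→ bracket: p<0.01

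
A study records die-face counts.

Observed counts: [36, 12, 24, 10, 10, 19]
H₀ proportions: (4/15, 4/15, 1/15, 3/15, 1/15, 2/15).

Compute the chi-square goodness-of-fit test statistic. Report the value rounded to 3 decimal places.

test statistic = 57.896

n = 111; E_i = n·p_i = [29.60, 29.60, 7.40, 22.20, 7.40, 14.80]
χ² = (36−29.60)²/29.60 + (12−29.60)²/29.60 + (24−7.40)²/7.40 + (10−22.20)²/22.20 + (10−7.40)²/7.40 + (19−14.80)²/14.80 = 57.8964
df = 5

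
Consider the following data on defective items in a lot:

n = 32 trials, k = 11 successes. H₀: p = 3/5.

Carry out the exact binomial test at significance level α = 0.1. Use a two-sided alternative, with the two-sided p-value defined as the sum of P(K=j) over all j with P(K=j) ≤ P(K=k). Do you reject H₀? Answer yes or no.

Exact binomial: n=32, k=11, p₀=3/5=0.6000
P(X=j) = C(n,j)·p₀^j·(1−p₀)^(n−j); p = Σ P(X=j) over j with P(X=j) ≤ P(X=11)
p-value (two-sided) = 0.00371
At α=0.1: p < α → reject H₀

reject H₀: yes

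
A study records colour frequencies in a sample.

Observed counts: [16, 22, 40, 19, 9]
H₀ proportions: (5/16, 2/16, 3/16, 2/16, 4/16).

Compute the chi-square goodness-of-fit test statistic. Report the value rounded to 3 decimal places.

test statistic = 49.062

n = 106; E_i = n·p_i = [33.12, 13.25, 19.88, 13.25, 26.50]
χ² = (16−33.12)²/33.12 + (22−13.25)²/13.25 + (40−19.88)²/19.88 + (19−13.25)²/13.25 + (9−26.50)²/26.50 = 49.0616
df = 4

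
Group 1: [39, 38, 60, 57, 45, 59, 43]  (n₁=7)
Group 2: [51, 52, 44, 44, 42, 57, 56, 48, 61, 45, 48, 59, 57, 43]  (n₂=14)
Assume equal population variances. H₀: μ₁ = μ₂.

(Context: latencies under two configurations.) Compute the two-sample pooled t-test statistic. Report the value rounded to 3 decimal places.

test statistic = -0.504

x̄₁=48.714, s₁=9.639, n₁=7
x̄₂=50.500, s₂=6.537, n₂=14
s_p² = [6·9.639² + 13·6.537²]/19 = 58.5752
SE = √(s_p²·(1/7+1/14)) = 3.5429
t = (48.714−50.500)/3.5429 = -0.5040
df = 19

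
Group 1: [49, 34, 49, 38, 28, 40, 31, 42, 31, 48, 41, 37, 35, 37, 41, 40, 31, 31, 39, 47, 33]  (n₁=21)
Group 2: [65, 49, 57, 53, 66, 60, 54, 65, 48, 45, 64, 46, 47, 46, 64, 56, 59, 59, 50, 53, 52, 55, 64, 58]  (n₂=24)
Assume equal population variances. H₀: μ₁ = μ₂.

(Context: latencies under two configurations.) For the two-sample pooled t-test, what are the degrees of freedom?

df = n₁ + n₂ − 2 = 21 + 24 − 2 = 43

degrees of freedom = 43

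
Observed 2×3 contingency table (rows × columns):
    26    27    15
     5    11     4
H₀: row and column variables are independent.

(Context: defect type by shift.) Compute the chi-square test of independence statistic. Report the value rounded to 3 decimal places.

test statistic = 1.636

Row totals [68, 20], col totals [31, 38, 19], n=88
χ² = (26−23.95)²/23.95 + (27−29.36)²/29.36 + (15−14.68)²/14.68 + (5−7.05)²/7.05 + (11−8.64)²/8.64 + (4−4.32)²/4.32 = 1.6360
df = 2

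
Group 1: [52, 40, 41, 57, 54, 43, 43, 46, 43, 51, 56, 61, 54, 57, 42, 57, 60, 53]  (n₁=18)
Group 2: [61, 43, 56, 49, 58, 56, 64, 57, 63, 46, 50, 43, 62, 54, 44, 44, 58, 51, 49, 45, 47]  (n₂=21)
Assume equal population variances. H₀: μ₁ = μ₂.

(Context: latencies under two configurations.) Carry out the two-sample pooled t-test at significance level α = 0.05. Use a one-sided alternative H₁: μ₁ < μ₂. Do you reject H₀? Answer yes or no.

reject H₀: no

x̄₁=50.556, s₁=7.081, n₁=18
x̄₂=52.381, s₂=7.067, n₂=21
s_p² = [17·7.081² + 20·7.067²]/37 = 50.0378
SE = √(s_p²·(1/18+1/21)) = 2.2721
t = (50.556−52.381)/2.2721 = -0.8034
df = 37
p-value (one-sided, H₁ less) = 0.21344
At α=0.05: p ≥ α → fail to reject H₀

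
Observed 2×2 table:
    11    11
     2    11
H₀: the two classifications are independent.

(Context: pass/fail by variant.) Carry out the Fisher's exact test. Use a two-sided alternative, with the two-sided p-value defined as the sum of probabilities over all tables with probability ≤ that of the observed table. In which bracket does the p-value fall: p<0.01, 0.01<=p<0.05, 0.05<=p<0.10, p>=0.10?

p-value bracket: 0.05<=p<0.10

Margins: r₁=22, r₂=13, c₁=13, c₂=22, n=35
p_obs = C(22,11)·C(13,2)/C(35,13); sum pmf over tables with pmf ≤ p_obs
p-value (two-sided) = 0.07011
→ bracket: 0.05<=p<0.10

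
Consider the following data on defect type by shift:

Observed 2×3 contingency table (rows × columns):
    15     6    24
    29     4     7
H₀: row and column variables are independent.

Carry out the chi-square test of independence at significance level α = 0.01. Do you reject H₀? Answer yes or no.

Row totals [45, 40], col totals [44, 10, 31], n=85
χ² = (15−23.29)²/23.29 + (6−5.29)²/5.29 + (24−16.41)²/16.41 + (29−20.71)²/20.71 + (4−4.71)²/4.71 + (7−14.59)²/14.59 = 13.9312
df = 2
p-value (upper-tail) = 0.00094
At α=0.01: p < α → reject H₀

reject H₀: yes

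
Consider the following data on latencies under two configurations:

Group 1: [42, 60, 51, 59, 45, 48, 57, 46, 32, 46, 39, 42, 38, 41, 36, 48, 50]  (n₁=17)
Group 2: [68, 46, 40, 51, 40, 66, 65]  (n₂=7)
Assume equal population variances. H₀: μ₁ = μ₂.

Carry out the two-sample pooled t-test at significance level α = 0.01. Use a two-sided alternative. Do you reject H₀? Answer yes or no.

x̄₁=45.882, s₁=7.913, n₁=17
x̄₂=53.714, s₂=12.419, n₂=7
s_p² = [16·7.913² + 6·12.419²]/22 = 87.5997
SE = √(s_p²·(1/17+1/7)) = 4.2032
t = (45.882−53.714)/4.2032 = -1.8633
df = 22
p-value (two-sided) = 0.07582
At α=0.01: p ≥ α → fail to reject H₀

reject H₀: no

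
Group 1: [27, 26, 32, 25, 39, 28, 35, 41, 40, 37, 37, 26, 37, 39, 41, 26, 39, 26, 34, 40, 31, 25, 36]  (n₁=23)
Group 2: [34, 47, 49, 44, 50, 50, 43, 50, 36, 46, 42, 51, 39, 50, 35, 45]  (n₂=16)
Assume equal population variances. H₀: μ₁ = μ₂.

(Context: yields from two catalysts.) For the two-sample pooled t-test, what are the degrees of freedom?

degrees of freedom = 37

df = n₁ + n₂ − 2 = 23 + 16 − 2 = 37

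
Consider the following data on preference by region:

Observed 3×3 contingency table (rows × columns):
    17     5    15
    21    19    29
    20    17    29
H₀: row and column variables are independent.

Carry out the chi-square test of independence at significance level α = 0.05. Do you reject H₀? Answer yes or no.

Row totals [37, 69, 66], col totals [58, 41, 73], n=172
χ² = (17−12.48)²/12.48 + (5−8.82)²/8.82 + (15−15.70)²/15.70 + (21−23.27)²/23.27 + (19−16.45)²/16.45 + (29−29.28)²/29.28 + (20−22.26)²/22.26 + (17−15.73)²/15.73 + (29−28.01)²/28.01 = 4.3111
df = 4
p-value (upper-tail) = 0.36554
At α=0.05: p ≥ α → fail to reject H₀

reject H₀: no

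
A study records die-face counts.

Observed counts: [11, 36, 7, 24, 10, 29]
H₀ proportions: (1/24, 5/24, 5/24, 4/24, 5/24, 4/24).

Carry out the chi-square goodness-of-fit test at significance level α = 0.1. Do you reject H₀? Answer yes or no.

n = 117; E_i = n·p_i = [4.88, 24.38, 24.38, 19.50, 24.38, 19.50]
χ² = (11−4.88)²/4.88 + (36−24.38)²/24.38 + (7−24.38)²/24.38 + (24−19.50)²/19.50 + (10−24.38)²/24.38 + (29−19.50)²/19.50 = 39.7692
df = 5
p-value (upper-tail) = 0.00000
At α=0.1: p < α → reject H₀

reject H₀: yes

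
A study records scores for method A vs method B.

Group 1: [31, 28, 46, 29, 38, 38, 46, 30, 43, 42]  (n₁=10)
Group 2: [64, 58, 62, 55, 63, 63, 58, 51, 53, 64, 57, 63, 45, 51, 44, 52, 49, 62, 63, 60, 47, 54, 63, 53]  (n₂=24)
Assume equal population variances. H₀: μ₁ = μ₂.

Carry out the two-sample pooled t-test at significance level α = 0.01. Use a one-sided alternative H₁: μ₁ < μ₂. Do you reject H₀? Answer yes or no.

reject H₀: yes

x̄₁=37.100, s₁=7.109, n₁=10
x̄₂=56.417, s₂=6.426, n₂=24
s_p² = [9·7.109² + 23·6.426²]/32 = 43.8979
SE = √(s_p²·(1/10+1/24)) = 2.4938
t = (37.100−56.417)/2.4938 = -7.7460
df = 32
p-value (one-sided, H₁ less) = 0.00000
At α=0.01: p < α → reject H₀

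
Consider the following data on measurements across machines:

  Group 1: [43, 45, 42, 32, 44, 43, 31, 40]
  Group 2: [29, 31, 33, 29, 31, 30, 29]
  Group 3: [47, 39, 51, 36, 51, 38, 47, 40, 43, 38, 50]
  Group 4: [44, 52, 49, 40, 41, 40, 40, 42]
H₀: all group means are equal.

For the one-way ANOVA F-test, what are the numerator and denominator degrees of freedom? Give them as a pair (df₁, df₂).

degrees of freedom = [3, 30]

k = 4 groups, N = 34 total
df = (k−1, N−k) = (4−1, 34−4) = (3, 30)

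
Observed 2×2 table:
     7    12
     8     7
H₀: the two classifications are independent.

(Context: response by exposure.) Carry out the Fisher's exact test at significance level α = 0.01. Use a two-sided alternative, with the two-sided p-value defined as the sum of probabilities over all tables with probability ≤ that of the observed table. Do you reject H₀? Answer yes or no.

reject H₀: no

Margins: r₁=19, r₂=15, c₁=15, c₂=19, n=34
p_obs = C(19,7)·C(15,8)/C(34,15); sum pmf over tables with pmf ≤ p_obs
p-value (two-sided) = 0.48883
At α=0.01: p ≥ α → fail to reject H₀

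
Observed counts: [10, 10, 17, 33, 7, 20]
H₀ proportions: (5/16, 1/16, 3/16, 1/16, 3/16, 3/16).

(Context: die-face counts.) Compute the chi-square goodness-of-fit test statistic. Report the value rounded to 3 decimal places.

test statistic = 143.000

n = 97; E_i = n·p_i = [30.31, 6.06, 18.19, 6.06, 18.19, 18.19]
χ² = (10−30.31)²/30.31 + (10−6.06)²/6.06 + (17−18.19)²/18.19 + (33−6.06)²/6.06 + (7−18.19)²/18.19 + (20−18.19)²/18.19 = 143.0000
df = 5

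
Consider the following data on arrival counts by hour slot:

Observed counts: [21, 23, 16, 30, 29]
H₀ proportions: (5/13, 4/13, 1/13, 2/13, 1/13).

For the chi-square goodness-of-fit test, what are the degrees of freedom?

degrees of freedom = 4

df = k − 1 = 5 − 1 = 4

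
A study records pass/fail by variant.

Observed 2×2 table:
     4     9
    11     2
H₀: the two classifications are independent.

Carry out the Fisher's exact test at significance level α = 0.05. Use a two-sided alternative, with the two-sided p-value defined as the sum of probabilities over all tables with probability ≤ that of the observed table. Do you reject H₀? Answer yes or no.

Margins: r₁=13, r₂=13, c₁=15, c₂=11, n=26
p_obs = C(13,4)·C(13,11)/C(26,15); sum pmf over tables with pmf ≤ p_obs
p-value (two-sided) = 0.01542
At α=0.05: p < α → reject H₀

reject H₀: yes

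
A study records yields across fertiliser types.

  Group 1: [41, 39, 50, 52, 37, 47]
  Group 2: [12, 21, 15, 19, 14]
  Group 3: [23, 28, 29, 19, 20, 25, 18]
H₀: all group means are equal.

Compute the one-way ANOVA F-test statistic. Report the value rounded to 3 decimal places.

Group means [44.33, 16.20, 23.14], grand mean 28.278
SSB = Σnᵢ(x̄ᵢ−x̄)² = 2460.621; SSW = ΣΣ(x−x̄ᵢ)² = 360.990
MSB = 2460.621/2 = 1230.3103; MSW = 360.990/15 = 24.0660
F = MSB/MSW = 51.1223
df = (2, 15)

test statistic = 51.122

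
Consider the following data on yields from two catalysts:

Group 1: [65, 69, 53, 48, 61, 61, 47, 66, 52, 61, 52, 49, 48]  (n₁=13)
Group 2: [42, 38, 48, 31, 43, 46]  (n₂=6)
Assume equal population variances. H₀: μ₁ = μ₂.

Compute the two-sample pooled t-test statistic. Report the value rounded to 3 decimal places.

test statistic = 4.147

x̄₁=56.308, s₁=7.761, n₁=13
x̄₂=41.333, s₂=6.121, n₂=6
s_p² = [12·7.761² + 5·6.121²]/17 = 53.5354
SE = √(s_p²·(1/13+1/6)) = 3.6112
t = (56.308−41.333)/3.6112 = 4.1467
df = 17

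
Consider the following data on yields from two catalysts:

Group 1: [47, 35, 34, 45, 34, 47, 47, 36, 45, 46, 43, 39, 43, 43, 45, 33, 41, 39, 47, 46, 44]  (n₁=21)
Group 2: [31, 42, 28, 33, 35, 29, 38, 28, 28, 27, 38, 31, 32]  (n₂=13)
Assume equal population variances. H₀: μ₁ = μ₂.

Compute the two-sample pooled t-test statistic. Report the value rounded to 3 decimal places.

x̄₁=41.857, s₁=4.892, n₁=21
x̄₂=32.308, s₂=4.697, n₂=13
s_p² = [20·4.892² + 12·4.697²]/32 = 23.2294
SE = √(s_p²·(1/21+1/13)) = 1.7009
t = (41.857−32.308)/1.7009 = 5.6144
df = 32

test statistic = 5.614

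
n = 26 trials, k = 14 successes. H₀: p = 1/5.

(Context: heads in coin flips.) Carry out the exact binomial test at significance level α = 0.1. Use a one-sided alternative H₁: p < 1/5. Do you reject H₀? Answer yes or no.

Exact binomial: n=26, k=14, p₀=1/5=0.2000
P(X≤14) from Σ C(n,i)·p₀^i·(1−p₀)^(n−i)
p-value (one-sided, H₁ less) = 0.99997
At α=0.1: p ≥ α → fail to reject H₀

reject H₀: no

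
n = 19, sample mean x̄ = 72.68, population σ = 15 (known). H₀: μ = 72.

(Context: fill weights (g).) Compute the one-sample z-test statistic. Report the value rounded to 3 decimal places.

SE = σ/√n = 15/√19 = 3.4412
z = (x̄−μ₀)/SE = (72.68−72)/3.4412 = 0.1976

test statistic = 0.198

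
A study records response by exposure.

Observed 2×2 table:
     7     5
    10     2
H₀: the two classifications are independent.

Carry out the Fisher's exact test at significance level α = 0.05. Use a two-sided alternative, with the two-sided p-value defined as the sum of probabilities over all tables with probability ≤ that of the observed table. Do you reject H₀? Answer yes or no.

reject H₀: no

Margins: r₁=12, r₂=12, c₁=17, c₂=7, n=24
p_obs = C(12,7)·C(12,10)/C(24,17); sum pmf over tables with pmf ≤ p_obs
p-value (two-sided) = 0.37071
At α=0.05: p ≥ α → fail to reject H₀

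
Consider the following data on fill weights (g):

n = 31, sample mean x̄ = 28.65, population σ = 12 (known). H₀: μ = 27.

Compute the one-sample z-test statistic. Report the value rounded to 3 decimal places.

SE = σ/√n = 12/√31 = 2.1553
z = (x̄−μ₀)/SE = (28.65−27)/2.1553 = 0.7656

test statistic = 0.766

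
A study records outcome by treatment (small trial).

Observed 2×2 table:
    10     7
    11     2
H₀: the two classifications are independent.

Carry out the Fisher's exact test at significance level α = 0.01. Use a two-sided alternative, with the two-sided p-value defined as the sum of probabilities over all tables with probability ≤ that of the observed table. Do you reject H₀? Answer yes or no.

Margins: r₁=17, r₂=13, c₁=21, c₂=9, n=30
p_obs = C(17,10)·C(13,11)/C(30,21); sum pmf over tables with pmf ≤ p_obs
p-value (two-sided) = 0.22927
At α=0.01: p ≥ α → fail to reject H₀

reject H₀: no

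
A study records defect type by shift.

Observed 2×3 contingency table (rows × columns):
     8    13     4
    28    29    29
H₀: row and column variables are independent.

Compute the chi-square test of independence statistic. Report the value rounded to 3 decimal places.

Row totals [25, 86], col totals [36, 42, 33], n=111
χ² = (8−8.11)²/8.11 + (13−9.46)²/9.46 + (4−7.43)²/7.43 + (28−27.89)²/27.89 + (29−32.54)²/32.54 + (29−25.57)²/25.57 = 3.7582
df = 2

test statistic = 3.758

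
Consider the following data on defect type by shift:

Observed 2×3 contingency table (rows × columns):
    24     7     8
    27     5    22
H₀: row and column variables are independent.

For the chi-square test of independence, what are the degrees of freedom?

degrees of freedom = 2

df = (r−1)(c−1) = (2−1)·(3−1) = 2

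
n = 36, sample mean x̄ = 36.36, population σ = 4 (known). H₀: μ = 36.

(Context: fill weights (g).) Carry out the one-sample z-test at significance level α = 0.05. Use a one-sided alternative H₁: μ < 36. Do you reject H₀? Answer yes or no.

reject H₀: no

SE = σ/√n = 4/√36 = 0.6667
z = (x̄−μ₀)/SE = (36.36−36)/0.6667 = 0.5400
p-value (one-sided, H₁ less) = 0.70540
At α=0.05: p ≥ α → fail to reject H₀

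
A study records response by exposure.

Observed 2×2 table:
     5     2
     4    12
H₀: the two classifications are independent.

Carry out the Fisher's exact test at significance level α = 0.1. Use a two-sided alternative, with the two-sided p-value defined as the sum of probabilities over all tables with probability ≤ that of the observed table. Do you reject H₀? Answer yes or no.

Margins: r₁=7, r₂=16, c₁=9, c₂=14, n=23
p_obs = C(7,5)·C(16,4)/C(23,9); sum pmf over tables with pmf ≤ p_obs
p-value (two-sided) = 0.06571
At α=0.1: p < α → reject H₀

reject H₀: yes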